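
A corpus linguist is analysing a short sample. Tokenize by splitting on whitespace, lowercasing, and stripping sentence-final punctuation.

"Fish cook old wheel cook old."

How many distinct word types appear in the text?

Distinct types: {cook, fish, old, wheel}
V = 4

4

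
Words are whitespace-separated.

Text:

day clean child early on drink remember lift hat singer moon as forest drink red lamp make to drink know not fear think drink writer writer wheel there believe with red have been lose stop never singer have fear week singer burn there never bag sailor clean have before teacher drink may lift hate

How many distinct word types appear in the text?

Distinct types: {as, bag, been, before, believe, burn, child, clean, day, drink, early, fear, forest, hat, hate, have, know, lamp, lift, lose, make, may, moon, never, not, on, red, remember, sailor, singer, stop, teacher, there, think, to, week, wheel, with, writer}
V = 39

39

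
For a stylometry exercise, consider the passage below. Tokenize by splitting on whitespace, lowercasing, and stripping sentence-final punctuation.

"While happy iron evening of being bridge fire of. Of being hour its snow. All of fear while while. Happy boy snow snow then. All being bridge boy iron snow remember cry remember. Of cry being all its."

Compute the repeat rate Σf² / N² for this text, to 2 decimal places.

0.07

Frequencies: of:5, being:4, snow:4, while:3, all:3, happy:2, iron:2, bridge:2, its:2, boy:2, remember:2, cry:2, evening:1, fire:1, hour:1, fear:1, then:1
Σf² = 108; N² = 1444
Repeat rate = 108 / 1444 = 0.07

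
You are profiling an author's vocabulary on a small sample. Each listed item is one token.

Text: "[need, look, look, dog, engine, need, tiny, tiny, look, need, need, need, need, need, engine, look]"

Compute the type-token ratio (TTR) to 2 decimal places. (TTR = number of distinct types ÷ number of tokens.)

0.31

N = 16 tokens, V = 5 types.
TTR = V / N = 5 / 16 = 0.31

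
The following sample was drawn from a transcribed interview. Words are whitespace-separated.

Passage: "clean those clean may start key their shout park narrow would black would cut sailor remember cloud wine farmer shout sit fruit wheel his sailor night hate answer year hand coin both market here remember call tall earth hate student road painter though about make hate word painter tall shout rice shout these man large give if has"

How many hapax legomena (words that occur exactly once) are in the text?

39

Frequencies: shout:4, hate:3, clean:2, would:2, sailor:2, remember:2, tall:2, painter:2, those:1, may:1, start:1, key:1, their:1, park:1, narrow:1, black:1, cut:1, cloud:1, wine:1, farmer:1, … (27 more, each freq 1)
Hapax (freq=1): about, answer, black, both, call, cloud, coin, cut, earth, farmer, fruit, give, hand, has, here, his, if, key, large, make, man, market, may, narrow, night, park, rice, road, sit, start, student, their, these, those, though, wheel, wine, word, year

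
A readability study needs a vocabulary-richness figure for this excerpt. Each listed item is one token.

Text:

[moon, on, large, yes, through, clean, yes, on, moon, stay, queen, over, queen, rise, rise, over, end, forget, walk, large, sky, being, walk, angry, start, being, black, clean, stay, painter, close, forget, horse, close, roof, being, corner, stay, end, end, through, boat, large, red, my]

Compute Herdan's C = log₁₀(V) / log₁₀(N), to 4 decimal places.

N = 45, V = 26.
log₁₀(V) = 1.414973, log₁₀(N) = 1.653213
C = 1.414973 / 1.653213 = 0.8559

0.8559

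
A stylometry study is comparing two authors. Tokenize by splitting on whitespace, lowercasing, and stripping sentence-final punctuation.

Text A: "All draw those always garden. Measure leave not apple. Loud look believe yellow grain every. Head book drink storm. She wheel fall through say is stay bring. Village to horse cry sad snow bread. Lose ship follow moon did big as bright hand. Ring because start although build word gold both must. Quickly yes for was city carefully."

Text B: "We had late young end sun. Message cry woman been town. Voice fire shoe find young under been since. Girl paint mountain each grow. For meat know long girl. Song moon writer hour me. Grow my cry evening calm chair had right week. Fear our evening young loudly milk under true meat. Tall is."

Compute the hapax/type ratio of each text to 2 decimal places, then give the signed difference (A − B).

A: hapax=58, V=58, ratio=1.00
B: hapax=35, V=44, ratio=0.80
Difference = 1.00 − 0.80 = 0.20

0.20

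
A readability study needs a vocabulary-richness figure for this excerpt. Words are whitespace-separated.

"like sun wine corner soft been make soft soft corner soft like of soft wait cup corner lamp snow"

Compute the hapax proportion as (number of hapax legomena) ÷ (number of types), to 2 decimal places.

Frequencies: soft:5, corner:3, like:2, sun:1, wine:1, been:1, make:1, of:1, wait:1, cup:1, lamp:1, snow:1
Hapax count = 9; type count = 12.
Ratio = 9 / 12 = 0.75

0.75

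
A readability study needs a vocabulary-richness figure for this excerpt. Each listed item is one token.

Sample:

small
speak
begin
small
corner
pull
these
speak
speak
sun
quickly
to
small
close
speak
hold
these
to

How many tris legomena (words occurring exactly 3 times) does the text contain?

Frequencies: speak:4, small:3, these:2, to:2, begin:1, corner:1, pull:1, sun:1, quickly:1, close:1, hold:1
Words with frequency 3: small

1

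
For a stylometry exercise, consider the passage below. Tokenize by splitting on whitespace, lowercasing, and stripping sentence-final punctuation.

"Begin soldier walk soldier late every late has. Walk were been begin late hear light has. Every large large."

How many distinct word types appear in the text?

Distinct types: {been, begin, every, has, hear, large, late, light, soldier, walk, were}
V = 11

11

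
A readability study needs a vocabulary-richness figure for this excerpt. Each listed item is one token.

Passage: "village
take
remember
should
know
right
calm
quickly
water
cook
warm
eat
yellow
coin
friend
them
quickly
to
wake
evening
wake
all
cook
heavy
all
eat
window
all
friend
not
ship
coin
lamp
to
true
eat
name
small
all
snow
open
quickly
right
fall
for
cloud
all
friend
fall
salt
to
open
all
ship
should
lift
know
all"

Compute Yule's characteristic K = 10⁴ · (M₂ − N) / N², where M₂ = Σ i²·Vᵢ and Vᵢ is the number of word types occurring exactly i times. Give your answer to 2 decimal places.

249.70

Frequencies: all:7, quickly:3, eat:3, friend:3, to:3, should:2, know:2, right:2, cook:2, coin:2, wake:2, ship:2, open:2, fall:2, village:1, take:1, remember:1, calm:1, water:1, warm:1, … (15 more, each freq 1)
N = 58. Frequency spectrum: V_1=21, V_2=9, V_3=4, V_7=1
M₂ = 1²·21 + 2²·9 + 3²·4 + 7²·1 = 142
K = 10000 × (142 − 58) / 58² = 249.70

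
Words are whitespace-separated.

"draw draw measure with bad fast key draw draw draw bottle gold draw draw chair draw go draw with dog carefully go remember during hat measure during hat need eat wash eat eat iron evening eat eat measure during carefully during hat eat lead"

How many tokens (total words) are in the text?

Tokens: draw, draw, measure, with, bad, fast, key, draw, draw, draw, bottle, gold, draw, draw, chair, draw, go, draw, with, dog, carefully, go, remember, during, hat, measure, during, hat, need, eat, wash, eat, eat, iron, evening, eat, eat, measure, during, carefully, during, hat, eat, lead
N = 44

44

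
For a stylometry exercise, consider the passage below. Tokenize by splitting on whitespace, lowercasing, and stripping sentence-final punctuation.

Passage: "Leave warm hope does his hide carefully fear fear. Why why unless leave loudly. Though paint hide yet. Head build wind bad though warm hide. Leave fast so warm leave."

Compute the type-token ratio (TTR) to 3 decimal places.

N = 30 tokens, V = 20 types.
TTR = V / N = 20 / 30 = 0.667

0.667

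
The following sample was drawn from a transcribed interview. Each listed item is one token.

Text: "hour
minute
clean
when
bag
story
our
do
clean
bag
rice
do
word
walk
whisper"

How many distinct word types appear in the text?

12

Distinct types: {bag, clean, do, hour, minute, our, rice, story, walk, when, whisper, word}
V = 12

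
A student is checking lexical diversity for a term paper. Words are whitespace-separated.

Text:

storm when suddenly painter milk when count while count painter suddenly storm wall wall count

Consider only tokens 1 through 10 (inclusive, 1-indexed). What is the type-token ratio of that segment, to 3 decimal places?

0.700

Segment tokens 1–10: storm, when, suddenly, painter, milk, when, count, while, count, painter
Segment N = 10, segment V = 7.
TTR = 7 / 10 = 0.700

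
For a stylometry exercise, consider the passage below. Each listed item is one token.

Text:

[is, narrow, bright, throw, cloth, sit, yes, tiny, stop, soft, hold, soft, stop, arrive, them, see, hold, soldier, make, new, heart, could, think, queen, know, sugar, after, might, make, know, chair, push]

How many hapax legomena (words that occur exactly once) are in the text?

22

Frequencies: stop:2, soft:2, hold:2, make:2, know:2, is:1, narrow:1, bright:1, throw:1, cloth:1, sit:1, yes:1, tiny:1, arrive:1, them:1, see:1, soldier:1, new:1, heart:1, could:1, … (7 more, each freq 1)
Hapax (freq=1): after, arrive, bright, chair, cloth, could, heart, is, might, narrow, new, push, queen, see, sit, soldier, sugar, them, think, throw, tiny, yes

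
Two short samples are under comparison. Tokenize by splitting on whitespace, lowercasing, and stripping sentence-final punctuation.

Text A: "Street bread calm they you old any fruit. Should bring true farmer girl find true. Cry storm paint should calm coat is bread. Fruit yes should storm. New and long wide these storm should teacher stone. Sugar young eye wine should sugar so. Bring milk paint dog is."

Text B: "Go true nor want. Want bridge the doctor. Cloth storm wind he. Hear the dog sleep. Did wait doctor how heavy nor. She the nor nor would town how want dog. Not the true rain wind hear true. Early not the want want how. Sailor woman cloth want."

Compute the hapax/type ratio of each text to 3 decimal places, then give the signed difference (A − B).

A: hapax=24, V=34, ratio=0.706
B: hapax=15, V=26, ratio=0.577
Difference = 0.706 − 0.577 = 0.129

0.129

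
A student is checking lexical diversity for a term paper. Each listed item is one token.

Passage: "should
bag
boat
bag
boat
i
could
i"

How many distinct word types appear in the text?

Distinct types: {bag, boat, could, i, should}
V = 5

5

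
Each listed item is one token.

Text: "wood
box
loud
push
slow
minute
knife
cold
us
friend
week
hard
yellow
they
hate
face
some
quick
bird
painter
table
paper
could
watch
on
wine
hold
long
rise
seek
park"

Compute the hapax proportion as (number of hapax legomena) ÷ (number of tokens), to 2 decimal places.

1.00

Frequencies: wood:1, box:1, loud:1, push:1, slow:1, minute:1, knife:1, cold:1, us:1, friend:1, week:1, hard:1, yellow:1, they:1, hate:1, face:1, some:1, quick:1, bird:1, painter:1, … (11 more, each freq 1)
Hapax count = 31; token count = 31.
Ratio = 31 / 31 = 1.00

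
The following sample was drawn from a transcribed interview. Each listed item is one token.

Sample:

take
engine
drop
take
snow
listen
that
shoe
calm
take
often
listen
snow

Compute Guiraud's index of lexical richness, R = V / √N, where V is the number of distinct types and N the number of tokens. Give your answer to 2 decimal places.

2.50

N = 13, V = 9.
√N = 3.605551
R = 9 / 3.605551 = 2.50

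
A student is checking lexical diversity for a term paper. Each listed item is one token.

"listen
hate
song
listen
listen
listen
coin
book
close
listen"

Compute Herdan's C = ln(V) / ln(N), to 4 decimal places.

N = 10, V = 6.
ln(V) = 1.791759, ln(N) = 2.302585
C = 1.791759 / 2.302585 = 0.7782

0.7782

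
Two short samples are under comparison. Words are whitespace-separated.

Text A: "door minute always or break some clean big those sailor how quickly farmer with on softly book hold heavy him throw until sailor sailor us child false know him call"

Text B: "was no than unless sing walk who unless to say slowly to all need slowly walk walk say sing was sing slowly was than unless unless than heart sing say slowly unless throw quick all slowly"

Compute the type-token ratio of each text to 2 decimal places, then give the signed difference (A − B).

TTR(A) = 27/30 = 0.90
TTR(B) = 15/36 = 0.42
Difference = 0.90 − 0.42 = 0.48

0.48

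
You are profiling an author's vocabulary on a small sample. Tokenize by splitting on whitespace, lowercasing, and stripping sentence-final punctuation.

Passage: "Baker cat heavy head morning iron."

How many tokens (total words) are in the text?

Tokens: baker, cat, heavy, head, morning, iron
N = 6

6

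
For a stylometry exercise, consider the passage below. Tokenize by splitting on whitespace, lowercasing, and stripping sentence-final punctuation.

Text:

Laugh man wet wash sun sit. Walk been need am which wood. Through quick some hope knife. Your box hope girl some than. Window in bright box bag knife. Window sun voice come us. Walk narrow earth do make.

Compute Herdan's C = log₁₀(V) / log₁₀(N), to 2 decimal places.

N = 39, V = 32.
log₁₀(V) = 1.505150, log₁₀(N) = 1.591065
C = 1.505150 / 1.591065 = 0.95

0.95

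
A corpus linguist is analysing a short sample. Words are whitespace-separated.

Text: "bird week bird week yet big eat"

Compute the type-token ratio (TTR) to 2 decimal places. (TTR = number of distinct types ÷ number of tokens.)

N = 7 tokens, V = 5 types.
TTR = V / N = 5 / 7 = 0.71

0.71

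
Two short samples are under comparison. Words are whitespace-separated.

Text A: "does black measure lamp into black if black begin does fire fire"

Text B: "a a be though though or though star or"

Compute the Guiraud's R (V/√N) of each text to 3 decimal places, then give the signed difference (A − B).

A: V=8, N=12, R=2.309
B: V=5, N=9, R=1.667
Difference = 2.309 − 1.667 = 0.642

0.642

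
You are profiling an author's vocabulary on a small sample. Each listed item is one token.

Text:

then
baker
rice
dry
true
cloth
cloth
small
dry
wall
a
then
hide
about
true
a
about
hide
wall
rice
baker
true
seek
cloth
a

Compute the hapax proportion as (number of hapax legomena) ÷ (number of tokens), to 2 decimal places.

Frequencies: true:3, cloth:3, a:3, then:2, baker:2, rice:2, dry:2, wall:2, hide:2, about:2, small:1, seek:1
Hapax count = 2; token count = 25.
Ratio = 2 / 25 = 0.08

0.08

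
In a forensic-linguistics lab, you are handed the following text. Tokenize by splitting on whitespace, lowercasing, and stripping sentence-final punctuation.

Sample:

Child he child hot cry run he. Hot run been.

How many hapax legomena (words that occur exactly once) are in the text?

2

Frequencies: child:2, he:2, hot:2, run:2, cry:1, been:1
Hapax (freq=1): been, cry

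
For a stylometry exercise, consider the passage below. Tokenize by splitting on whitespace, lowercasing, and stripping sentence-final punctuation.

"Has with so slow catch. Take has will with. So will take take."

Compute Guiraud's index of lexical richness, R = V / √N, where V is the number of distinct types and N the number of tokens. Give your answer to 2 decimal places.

1.94

N = 13, V = 7.
√N = 3.605551
R = 7 / 3.605551 = 1.94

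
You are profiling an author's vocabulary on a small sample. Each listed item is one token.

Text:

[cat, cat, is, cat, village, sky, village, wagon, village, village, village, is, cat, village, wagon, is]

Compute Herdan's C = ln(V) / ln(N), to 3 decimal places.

N = 16, V = 5.
ln(V) = 1.609438, ln(N) = 2.772589
C = 1.609438 / 2.772589 = 0.580

0.580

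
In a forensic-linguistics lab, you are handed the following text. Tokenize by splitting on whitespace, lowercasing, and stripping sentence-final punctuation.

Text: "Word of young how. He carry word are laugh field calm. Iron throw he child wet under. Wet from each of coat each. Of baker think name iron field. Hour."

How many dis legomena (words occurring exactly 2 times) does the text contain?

Frequencies: of:3, word:2, he:2, field:2, iron:2, wet:2, each:2, young:1, how:1, carry:1, are:1, laugh:1, calm:1, throw:1, child:1, under:1, from:1, coat:1, baker:1, think:1, … (2 more, each freq 1)
Words with frequency 2: each, field, he, iron, wet, word

6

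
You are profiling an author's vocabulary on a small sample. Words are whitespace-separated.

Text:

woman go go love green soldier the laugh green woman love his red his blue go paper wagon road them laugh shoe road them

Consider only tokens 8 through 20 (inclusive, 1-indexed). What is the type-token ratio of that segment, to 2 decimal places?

Segment tokens 8–20: laugh, green, woman, love, his, red, his, blue, go, paper, wagon, road, them
Segment N = 13, segment V = 12.
TTR = 12 / 13 = 0.92

0.92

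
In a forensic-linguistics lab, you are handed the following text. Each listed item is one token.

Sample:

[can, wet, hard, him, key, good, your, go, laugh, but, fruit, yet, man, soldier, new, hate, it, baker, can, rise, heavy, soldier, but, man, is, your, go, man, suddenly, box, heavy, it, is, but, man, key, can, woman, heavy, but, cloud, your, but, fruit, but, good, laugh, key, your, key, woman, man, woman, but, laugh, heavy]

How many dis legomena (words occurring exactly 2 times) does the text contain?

Frequencies: but:7, man:5, key:4, your:4, heavy:4, can:3, laugh:3, woman:3, good:2, go:2, fruit:2, soldier:2, it:2, is:2, wet:1, hard:1, him:1, yet:1, new:1, hate:1, … (5 more, each freq 1)
Words with frequency 2: fruit, go, good, is, it, soldier

6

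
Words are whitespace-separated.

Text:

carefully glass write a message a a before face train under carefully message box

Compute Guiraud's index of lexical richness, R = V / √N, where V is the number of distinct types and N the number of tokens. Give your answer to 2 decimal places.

N = 14, V = 10.
√N = 3.741657
R = 10 / 3.741657 = 2.67

2.67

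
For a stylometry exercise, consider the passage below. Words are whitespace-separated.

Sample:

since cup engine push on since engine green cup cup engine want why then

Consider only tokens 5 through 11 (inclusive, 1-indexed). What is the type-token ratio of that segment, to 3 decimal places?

Segment tokens 5–11: on, since, engine, green, cup, cup, engine
Segment N = 7, segment V = 5.
TTR = 5 / 7 = 0.714

0.714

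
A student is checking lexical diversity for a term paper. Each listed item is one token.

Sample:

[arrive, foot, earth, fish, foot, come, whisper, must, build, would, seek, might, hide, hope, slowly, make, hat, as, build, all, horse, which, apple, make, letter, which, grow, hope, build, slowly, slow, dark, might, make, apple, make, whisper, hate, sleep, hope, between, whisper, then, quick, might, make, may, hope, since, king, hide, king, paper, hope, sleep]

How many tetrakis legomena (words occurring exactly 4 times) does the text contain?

0

Frequencies: hope:5, make:5, whisper:3, build:3, might:3, foot:2, hide:2, slowly:2, which:2, apple:2, sleep:2, king:2, arrive:1, earth:1, fish:1, come:1, must:1, would:1, seek:1, hat:1, … (14 more, each freq 1)
Words with frequency 4: (none)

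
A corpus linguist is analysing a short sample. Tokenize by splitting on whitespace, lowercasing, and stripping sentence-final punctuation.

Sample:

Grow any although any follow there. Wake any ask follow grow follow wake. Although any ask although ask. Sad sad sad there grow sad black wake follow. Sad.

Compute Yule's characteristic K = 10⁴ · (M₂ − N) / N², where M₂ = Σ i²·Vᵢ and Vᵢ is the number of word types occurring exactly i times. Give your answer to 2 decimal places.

892.86

Frequencies: sad:5, any:4, follow:4, grow:3, although:3, wake:3, ask:3, there:2, black:1
N = 28. Frequency spectrum: V_1=1, V_2=1, V_3=4, V_4=2, V_5=1
M₂ = 1²·1 + 2²·1 + 3²·4 + 4²·2 + 5²·1 = 98
K = 10000 × (98 − 28) / 28² = 892.86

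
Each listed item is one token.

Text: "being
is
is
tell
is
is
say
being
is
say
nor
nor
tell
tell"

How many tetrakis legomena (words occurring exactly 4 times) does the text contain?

Frequencies: is:5, tell:3, being:2, say:2, nor:2
Words with frequency 4: (none)

0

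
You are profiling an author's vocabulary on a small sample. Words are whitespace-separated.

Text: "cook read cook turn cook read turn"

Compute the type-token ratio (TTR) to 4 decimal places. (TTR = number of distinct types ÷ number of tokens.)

N = 7 tokens, V = 3 types.
TTR = V / N = 3 / 7 = 0.4286

0.4286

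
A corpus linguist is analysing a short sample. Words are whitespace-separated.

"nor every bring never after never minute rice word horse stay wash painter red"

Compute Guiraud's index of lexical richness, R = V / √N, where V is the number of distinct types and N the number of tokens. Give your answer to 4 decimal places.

3.4744

N = 14, V = 13.
√N = 3.741657
R = 13 / 3.741657 = 3.4744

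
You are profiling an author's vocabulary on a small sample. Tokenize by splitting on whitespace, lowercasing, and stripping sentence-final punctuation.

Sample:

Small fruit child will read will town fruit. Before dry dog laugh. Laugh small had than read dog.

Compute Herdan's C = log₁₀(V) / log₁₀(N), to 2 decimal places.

0.86

N = 18, V = 12.
log₁₀(V) = 1.079181, log₁₀(N) = 1.255273
C = 1.079181 / 1.255273 = 0.86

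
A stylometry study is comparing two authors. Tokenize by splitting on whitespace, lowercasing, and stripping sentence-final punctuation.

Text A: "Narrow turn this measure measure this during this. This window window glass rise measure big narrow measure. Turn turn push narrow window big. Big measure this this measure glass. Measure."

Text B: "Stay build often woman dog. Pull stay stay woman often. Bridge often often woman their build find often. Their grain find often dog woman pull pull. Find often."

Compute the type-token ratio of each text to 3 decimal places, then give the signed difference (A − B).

TTR(A) = 10/30 = 0.333
TTR(B) = 10/28 = 0.357
Difference = 0.333 − 0.357 = -0.024

-0.024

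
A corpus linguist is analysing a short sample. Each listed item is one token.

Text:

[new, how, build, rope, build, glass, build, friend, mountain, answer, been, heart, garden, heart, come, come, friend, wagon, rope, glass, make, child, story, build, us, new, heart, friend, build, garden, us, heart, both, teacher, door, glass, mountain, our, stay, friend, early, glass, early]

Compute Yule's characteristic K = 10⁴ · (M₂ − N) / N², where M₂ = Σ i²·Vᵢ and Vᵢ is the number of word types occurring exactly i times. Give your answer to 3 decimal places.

Frequencies: build:5, glass:4, friend:4, heart:4, new:2, rope:2, mountain:2, garden:2, come:2, us:2, early:2, how:1, answer:1, been:1, wagon:1, make:1, child:1, story:1, both:1, teacher:1, … (3 more, each freq 1)
N = 43. Frequency spectrum: V_1=12, V_2=7, V_4=3, V_5=1
M₂ = 1²·12 + 2²·7 + 4²·3 + 5²·1 = 113
K = 10000 × (113 − 43) / 43² = 378.583

378.583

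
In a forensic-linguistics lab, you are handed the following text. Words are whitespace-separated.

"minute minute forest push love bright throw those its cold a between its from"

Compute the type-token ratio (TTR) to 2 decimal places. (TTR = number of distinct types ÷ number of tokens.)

N = 14 tokens, V = 12 types.
TTR = V / N = 12 / 14 = 0.86

0.86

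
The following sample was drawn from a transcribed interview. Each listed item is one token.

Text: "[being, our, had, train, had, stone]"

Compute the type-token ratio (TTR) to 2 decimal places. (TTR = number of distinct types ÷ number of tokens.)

N = 6 tokens, V = 5 types.
TTR = V / N = 5 / 6 = 0.83

0.83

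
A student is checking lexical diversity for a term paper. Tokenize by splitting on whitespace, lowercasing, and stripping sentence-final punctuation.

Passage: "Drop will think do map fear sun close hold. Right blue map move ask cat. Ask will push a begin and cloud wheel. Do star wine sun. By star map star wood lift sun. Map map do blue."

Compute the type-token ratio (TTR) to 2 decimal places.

N = 38 tokens, V = 25 types.
TTR = V / N = 25 / 38 = 0.66

0.66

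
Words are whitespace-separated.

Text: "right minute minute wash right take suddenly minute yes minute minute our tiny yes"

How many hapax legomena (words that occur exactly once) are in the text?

5

Frequencies: minute:5, right:2, yes:2, wash:1, take:1, suddenly:1, our:1, tiny:1
Hapax (freq=1): our, suddenly, take, tiny, wash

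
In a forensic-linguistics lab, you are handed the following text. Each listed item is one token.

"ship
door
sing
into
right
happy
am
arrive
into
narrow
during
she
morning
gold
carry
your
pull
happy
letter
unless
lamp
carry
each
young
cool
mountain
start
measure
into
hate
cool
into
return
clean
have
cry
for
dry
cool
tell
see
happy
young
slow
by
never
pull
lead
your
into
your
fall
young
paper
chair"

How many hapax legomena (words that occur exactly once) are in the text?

Frequencies: into:5, happy:3, your:3, young:3, cool:3, carry:2, pull:2, ship:1, door:1, sing:1, right:1, am:1, arrive:1, narrow:1, during:1, she:1, morning:1, gold:1, letter:1, unless:1, … (21 more, each freq 1)
Hapax (freq=1): am, arrive, by, chair, clean, cry, door, dry, during, each, fall, for, gold, hate, have, lamp, lead, letter, measure, morning, mountain, narrow, never, paper, return, right, see, she, ship, sing, slow, start, tell, unless

34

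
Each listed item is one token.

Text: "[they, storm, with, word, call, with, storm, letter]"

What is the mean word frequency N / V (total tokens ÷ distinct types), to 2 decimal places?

N = 8 tokens, V = 6 types.
Mean frequency = N / V = 8 / 6 = 1.33

1.33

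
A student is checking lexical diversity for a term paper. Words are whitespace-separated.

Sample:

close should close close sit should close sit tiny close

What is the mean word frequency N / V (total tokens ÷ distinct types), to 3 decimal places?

N = 10 tokens, V = 4 types.
Mean frequency = N / V = 10 / 4 = 2.500

2.500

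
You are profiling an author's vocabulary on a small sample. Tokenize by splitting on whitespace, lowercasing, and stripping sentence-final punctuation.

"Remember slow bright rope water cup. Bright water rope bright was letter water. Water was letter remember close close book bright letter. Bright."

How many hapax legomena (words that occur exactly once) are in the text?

Frequencies: bright:5, water:4, letter:3, remember:2, rope:2, was:2, close:2, slow:1, cup:1, book:1
Hapax (freq=1): book, cup, slow

3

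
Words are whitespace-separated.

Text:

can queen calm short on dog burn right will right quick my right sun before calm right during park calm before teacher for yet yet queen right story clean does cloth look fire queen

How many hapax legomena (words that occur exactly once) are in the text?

Frequencies: right:5, queen:3, calm:3, before:2, yet:2, can:1, short:1, on:1, dog:1, burn:1, will:1, quick:1, my:1, sun:1, during:1, park:1, teacher:1, for:1, story:1, clean:1, … (4 more, each freq 1)
Hapax (freq=1): burn, can, clean, cloth, does, dog, during, fire, for, look, my, on, park, quick, short, story, sun, teacher, will

19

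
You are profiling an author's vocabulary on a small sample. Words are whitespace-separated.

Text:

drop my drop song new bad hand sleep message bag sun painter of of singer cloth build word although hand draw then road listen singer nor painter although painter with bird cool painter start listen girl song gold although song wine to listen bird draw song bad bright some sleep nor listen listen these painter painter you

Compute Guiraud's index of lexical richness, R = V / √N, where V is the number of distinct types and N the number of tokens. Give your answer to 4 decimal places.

N = 57, V = 34.
√N = 7.549834
R = 34 / 7.549834 = 4.5034

4.5034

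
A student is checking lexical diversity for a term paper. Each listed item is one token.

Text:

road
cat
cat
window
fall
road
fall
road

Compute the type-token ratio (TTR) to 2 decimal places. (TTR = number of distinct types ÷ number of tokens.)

N = 8 tokens, V = 4 types.
TTR = V / N = 4 / 8 = 0.50

0.50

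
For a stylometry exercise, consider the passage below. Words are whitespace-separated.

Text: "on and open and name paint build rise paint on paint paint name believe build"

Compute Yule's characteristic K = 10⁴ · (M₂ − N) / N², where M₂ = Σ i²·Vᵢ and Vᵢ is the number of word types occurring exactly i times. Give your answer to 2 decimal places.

888.89

Frequencies: paint:4, on:2, and:2, name:2, build:2, open:1, rise:1, believe:1
N = 15. Frequency spectrum: V_1=3, V_2=4, V_4=1
M₂ = 1²·3 + 2²·4 + 4²·1 = 35
K = 10000 × (35 − 15) / 15² = 888.89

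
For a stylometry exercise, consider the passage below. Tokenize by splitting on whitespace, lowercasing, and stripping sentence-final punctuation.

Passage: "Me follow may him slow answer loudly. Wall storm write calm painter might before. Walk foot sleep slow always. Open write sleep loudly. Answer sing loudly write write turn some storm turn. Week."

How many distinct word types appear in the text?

23

Distinct types: {always, answer, before, calm, follow, foot, him, loudly, may, me, might, open, painter, sing, sleep, slow, some, storm, turn, walk, wall, week, write}
V = 23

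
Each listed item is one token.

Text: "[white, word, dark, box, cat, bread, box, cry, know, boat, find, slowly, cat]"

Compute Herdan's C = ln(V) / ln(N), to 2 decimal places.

N = 13, V = 11.
ln(V) = 2.397895, ln(N) = 2.564949
C = 2.397895 / 2.564949 = 0.93

0.93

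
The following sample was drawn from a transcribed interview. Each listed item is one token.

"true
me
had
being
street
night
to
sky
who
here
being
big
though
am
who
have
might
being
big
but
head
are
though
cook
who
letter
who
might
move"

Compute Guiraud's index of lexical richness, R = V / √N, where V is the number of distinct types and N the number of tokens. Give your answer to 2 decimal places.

N = 29, V = 21.
√N = 5.385165
R = 21 / 5.385165 = 3.90

3.90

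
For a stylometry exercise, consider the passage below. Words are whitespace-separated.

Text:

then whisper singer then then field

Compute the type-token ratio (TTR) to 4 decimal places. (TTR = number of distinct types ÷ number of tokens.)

N = 6 tokens, V = 4 types.
TTR = V / N = 4 / 6 = 0.6667

0.6667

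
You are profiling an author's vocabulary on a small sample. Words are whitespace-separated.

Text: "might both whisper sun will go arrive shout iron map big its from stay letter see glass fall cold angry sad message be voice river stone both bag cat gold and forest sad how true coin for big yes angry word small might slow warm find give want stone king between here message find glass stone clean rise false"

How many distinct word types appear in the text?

49

Distinct types: {and, angry, arrive, bag, be, between, big, both, cat, clean, coin, cold, fall, false, find, for, forest, from, give, glass, go, gold, here, how, iron, its, king, letter, map, message, might, rise, river, sad, see, shout, slow, small, stay, stone, sun, true, voice, want, warm, whisper, will, word, yes}
V = 49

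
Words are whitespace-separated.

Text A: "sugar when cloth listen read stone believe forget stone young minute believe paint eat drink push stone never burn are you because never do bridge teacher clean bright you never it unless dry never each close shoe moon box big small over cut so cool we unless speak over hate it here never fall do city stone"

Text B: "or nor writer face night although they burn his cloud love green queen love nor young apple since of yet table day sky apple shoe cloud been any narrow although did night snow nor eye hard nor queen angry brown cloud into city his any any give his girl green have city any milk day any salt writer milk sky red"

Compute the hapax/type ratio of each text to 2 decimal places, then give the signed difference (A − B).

0.20

A: hapax=36, V=44, ratio=0.82
B: hapax=24, V=39, ratio=0.62
Difference = 0.82 − 0.62 = 0.20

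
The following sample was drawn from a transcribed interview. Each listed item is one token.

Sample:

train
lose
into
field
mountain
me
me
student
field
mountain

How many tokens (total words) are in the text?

Tokens: train, lose, into, field, mountain, me, me, student, field, mountain
N = 10

10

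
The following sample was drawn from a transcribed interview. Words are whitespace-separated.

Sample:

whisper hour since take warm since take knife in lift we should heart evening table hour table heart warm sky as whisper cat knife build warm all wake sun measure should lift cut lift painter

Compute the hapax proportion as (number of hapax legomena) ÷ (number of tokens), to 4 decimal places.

0.3714

Frequencies: warm:3, lift:3, whisper:2, hour:2, since:2, take:2, knife:2, should:2, heart:2, table:2, in:1, we:1, evening:1, sky:1, as:1, cat:1, build:1, all:1, wake:1, sun:1, … (3 more, each freq 1)
Hapax count = 13; token count = 35.
Ratio = 13 / 35 = 0.3714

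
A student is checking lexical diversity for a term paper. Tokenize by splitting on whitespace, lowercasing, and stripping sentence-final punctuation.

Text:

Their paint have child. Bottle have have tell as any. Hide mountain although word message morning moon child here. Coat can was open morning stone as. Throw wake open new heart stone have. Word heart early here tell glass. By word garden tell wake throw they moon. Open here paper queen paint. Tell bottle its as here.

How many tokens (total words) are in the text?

Tokens: their, paint, have, child, bottle, have, have, tell, as, any, hide, mountain, although, word, message, morning, moon, child, here, coat, can, was, open, morning, stone, as, throw, wake, open, new, heart, stone, have, word, heart, early, here, tell, glass, by, word, garden, tell, wake, throw, they, moon, open, here, paper, queen, paint, tell, bottle, its, as, here
N = 57

57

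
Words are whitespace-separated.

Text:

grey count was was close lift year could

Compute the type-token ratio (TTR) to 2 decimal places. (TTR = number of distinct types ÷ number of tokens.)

N = 8 tokens, V = 7 types.
TTR = V / N = 7 / 8 = 0.88

0.88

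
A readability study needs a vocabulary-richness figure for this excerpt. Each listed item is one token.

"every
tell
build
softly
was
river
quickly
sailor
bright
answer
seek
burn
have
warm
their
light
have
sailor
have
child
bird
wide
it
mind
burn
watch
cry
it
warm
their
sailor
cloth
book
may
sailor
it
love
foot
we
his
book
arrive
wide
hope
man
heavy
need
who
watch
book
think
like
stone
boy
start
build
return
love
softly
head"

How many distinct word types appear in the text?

43

Distinct types: {answer, arrive, bird, book, boy, bright, build, burn, child, cloth, cry, every, foot, have, head, heavy, his, hope, it, light, like, love, man, may, mind, need, quickly, return, river, sailor, seek, softly, start, stone, tell, their, think, warm, was, watch, we, who, wide}
V = 43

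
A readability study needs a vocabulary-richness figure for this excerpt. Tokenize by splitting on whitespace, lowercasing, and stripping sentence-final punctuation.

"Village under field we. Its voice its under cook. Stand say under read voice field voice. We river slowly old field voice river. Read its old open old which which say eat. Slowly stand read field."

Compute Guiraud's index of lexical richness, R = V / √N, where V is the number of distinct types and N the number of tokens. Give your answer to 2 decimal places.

N = 36, V = 16.
√N = 6.000000
R = 16 / 6.000000 = 2.67

2.67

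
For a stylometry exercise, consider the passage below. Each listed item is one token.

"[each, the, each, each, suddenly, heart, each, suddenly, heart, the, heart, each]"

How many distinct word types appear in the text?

Distinct types: {each, heart, suddenly, the}
V = 4

4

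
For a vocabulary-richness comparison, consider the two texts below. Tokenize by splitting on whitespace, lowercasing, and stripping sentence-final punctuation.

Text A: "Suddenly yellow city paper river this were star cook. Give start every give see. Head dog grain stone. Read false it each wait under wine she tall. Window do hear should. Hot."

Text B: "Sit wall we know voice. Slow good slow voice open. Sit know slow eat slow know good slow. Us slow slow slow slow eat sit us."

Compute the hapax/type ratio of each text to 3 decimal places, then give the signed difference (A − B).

0.668

A: hapax=30, V=31, ratio=0.968
B: hapax=3, V=10, ratio=0.300
Difference = 0.968 − 0.300 = 0.668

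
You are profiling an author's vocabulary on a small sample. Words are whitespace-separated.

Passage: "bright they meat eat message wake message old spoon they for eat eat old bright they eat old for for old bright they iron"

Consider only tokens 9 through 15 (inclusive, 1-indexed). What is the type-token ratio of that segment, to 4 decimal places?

Segment tokens 9–15: spoon, they, for, eat, eat, old, bright
Segment N = 7, segment V = 6.
TTR = 6 / 7 = 0.8571

0.8571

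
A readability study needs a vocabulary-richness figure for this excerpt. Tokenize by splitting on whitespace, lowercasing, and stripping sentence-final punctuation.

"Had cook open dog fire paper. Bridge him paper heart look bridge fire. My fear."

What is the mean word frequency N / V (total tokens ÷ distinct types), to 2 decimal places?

1.25

N = 15 tokens, V = 12 types.
Mean frequency = N / V = 15 / 12 = 1.25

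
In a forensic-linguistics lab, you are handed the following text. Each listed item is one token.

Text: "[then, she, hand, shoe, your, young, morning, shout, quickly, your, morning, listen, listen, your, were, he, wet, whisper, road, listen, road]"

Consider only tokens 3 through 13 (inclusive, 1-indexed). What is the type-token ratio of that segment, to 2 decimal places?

0.73

Segment tokens 3–13: hand, shoe, your, young, morning, shout, quickly, your, morning, listen, listen
Segment N = 11, segment V = 8.
TTR = 8 / 11 = 0.73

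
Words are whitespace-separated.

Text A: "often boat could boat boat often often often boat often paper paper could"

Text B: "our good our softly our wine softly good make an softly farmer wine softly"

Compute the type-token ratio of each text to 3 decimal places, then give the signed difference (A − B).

-0.192

TTR(A) = 4/13 = 0.308
TTR(B) = 7/14 = 0.500
Difference = 0.308 − 0.500 = -0.192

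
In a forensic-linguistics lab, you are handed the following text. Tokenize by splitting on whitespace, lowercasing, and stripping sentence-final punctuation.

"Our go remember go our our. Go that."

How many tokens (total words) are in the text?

Tokens: our, go, remember, go, our, our, go, that
N = 8

8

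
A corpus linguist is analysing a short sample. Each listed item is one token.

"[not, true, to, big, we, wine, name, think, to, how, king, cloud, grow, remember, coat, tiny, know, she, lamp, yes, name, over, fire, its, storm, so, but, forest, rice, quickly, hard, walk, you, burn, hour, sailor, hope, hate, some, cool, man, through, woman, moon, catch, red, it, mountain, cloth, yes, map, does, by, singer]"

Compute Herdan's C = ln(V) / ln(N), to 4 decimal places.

N = 54, V = 51.
ln(V) = 3.931826, ln(N) = 3.988984
C = 3.931826 / 3.988984 = 0.9857

0.9857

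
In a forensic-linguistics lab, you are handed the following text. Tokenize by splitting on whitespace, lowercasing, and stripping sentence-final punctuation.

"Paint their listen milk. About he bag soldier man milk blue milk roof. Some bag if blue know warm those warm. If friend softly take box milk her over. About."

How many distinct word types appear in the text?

22

Distinct types: {about, bag, blue, box, friend, he, her, if, know, listen, man, milk, over, paint, roof, softly, soldier, some, take, their, those, warm}
V = 22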